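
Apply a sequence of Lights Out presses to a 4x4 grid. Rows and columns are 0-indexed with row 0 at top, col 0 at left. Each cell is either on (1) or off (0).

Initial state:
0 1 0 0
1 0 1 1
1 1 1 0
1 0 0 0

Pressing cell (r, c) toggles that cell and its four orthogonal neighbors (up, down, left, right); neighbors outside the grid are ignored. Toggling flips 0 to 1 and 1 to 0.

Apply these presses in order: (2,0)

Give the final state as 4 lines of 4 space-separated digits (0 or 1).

After press 1 at (2,0):
0 1 0 0
0 0 1 1
0 0 1 0
0 0 0 0

Answer: 0 1 0 0
0 0 1 1
0 0 1 0
0 0 0 0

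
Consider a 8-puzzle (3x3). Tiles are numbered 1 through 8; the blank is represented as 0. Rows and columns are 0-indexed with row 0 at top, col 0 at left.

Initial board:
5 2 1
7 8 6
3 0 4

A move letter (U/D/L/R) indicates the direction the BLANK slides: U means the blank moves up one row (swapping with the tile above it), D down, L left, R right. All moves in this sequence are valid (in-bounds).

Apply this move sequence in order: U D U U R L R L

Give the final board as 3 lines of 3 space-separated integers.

After move 1 (U):
5 2 1
7 0 6
3 8 4

After move 2 (D):
5 2 1
7 8 6
3 0 4

After move 3 (U):
5 2 1
7 0 6
3 8 4

After move 4 (U):
5 0 1
7 2 6
3 8 4

After move 5 (R):
5 1 0
7 2 6
3 8 4

After move 6 (L):
5 0 1
7 2 6
3 8 4

After move 7 (R):
5 1 0
7 2 6
3 8 4

After move 8 (L):
5 0 1
7 2 6
3 8 4

Answer: 5 0 1
7 2 6
3 8 4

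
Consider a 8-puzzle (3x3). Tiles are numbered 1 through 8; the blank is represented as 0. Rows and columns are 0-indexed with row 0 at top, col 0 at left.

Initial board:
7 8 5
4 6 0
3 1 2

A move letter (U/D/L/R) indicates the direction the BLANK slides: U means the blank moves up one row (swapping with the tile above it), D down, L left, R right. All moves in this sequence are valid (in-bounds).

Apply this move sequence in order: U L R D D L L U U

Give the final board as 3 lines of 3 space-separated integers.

Answer: 0 8 5
7 6 2
4 3 1

Derivation:
After move 1 (U):
7 8 0
4 6 5
3 1 2

After move 2 (L):
7 0 8
4 6 5
3 1 2

After move 3 (R):
7 8 0
4 6 5
3 1 2

After move 4 (D):
7 8 5
4 6 0
3 1 2

After move 5 (D):
7 8 5
4 6 2
3 1 0

After move 6 (L):
7 8 5
4 6 2
3 0 1

After move 7 (L):
7 8 5
4 6 2
0 3 1

After move 8 (U):
7 8 5
0 6 2
4 3 1

After move 9 (U):
0 8 5
7 6 2
4 3 1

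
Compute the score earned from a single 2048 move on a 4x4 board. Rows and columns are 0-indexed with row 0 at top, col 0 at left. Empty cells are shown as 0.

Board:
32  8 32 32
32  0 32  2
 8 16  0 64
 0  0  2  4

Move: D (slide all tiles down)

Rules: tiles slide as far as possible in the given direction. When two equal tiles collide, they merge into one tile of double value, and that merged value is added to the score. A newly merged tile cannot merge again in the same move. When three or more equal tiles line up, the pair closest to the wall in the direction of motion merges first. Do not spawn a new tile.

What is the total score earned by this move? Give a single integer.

Answer: 128

Derivation:
Slide down:
col 0: [32, 32, 8, 0] -> [0, 0, 64, 8]  score +64 (running 64)
col 1: [8, 0, 16, 0] -> [0, 0, 8, 16]  score +0 (running 64)
col 2: [32, 32, 0, 2] -> [0, 0, 64, 2]  score +64 (running 128)
col 3: [32, 2, 64, 4] -> [32, 2, 64, 4]  score +0 (running 128)
Board after move:
 0  0  0 32
 0  0  0  2
64  8 64 64
 8 16  2  4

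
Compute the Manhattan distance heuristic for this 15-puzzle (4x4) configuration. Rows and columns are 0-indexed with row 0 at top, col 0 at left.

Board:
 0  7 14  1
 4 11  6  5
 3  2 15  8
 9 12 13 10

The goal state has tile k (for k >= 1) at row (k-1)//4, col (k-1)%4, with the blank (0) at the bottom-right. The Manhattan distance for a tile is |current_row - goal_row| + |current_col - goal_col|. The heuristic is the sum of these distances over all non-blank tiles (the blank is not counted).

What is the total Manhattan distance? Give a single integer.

Tile 7: at (0,1), goal (1,2), distance |0-1|+|1-2| = 2
Tile 14: at (0,2), goal (3,1), distance |0-3|+|2-1| = 4
Tile 1: at (0,3), goal (0,0), distance |0-0|+|3-0| = 3
Tile 4: at (1,0), goal (0,3), distance |1-0|+|0-3| = 4
Tile 11: at (1,1), goal (2,2), distance |1-2|+|1-2| = 2
Tile 6: at (1,2), goal (1,1), distance |1-1|+|2-1| = 1
Tile 5: at (1,3), goal (1,0), distance |1-1|+|3-0| = 3
Tile 3: at (2,0), goal (0,2), distance |2-0|+|0-2| = 4
Tile 2: at (2,1), goal (0,1), distance |2-0|+|1-1| = 2
Tile 15: at (2,2), goal (3,2), distance |2-3|+|2-2| = 1
Tile 8: at (2,3), goal (1,3), distance |2-1|+|3-3| = 1
Tile 9: at (3,0), goal (2,0), distance |3-2|+|0-0| = 1
Tile 12: at (3,1), goal (2,3), distance |3-2|+|1-3| = 3
Tile 13: at (3,2), goal (3,0), distance |3-3|+|2-0| = 2
Tile 10: at (3,3), goal (2,1), distance |3-2|+|3-1| = 3
Sum: 2 + 4 + 3 + 4 + 2 + 1 + 3 + 4 + 2 + 1 + 1 + 1 + 3 + 2 + 3 = 36

Answer: 36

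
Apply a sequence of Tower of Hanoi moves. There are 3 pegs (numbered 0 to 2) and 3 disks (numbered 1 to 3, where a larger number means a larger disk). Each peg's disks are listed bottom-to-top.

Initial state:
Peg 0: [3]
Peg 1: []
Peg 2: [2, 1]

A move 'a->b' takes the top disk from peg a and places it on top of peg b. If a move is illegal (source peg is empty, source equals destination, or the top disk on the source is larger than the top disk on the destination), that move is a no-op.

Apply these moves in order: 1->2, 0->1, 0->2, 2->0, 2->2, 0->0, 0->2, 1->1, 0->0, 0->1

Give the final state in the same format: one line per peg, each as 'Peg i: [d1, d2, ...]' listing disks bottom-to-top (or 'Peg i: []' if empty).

After move 1 (1->2):
Peg 0: [3]
Peg 1: []
Peg 2: [2, 1]

After move 2 (0->1):
Peg 0: []
Peg 1: [3]
Peg 2: [2, 1]

After move 3 (0->2):
Peg 0: []
Peg 1: [3]
Peg 2: [2, 1]

After move 4 (2->0):
Peg 0: [1]
Peg 1: [3]
Peg 2: [2]

After move 5 (2->2):
Peg 0: [1]
Peg 1: [3]
Peg 2: [2]

After move 6 (0->0):
Peg 0: [1]
Peg 1: [3]
Peg 2: [2]

After move 7 (0->2):
Peg 0: []
Peg 1: [3]
Peg 2: [2, 1]

After move 8 (1->1):
Peg 0: []
Peg 1: [3]
Peg 2: [2, 1]

After move 9 (0->0):
Peg 0: []
Peg 1: [3]
Peg 2: [2, 1]

After move 10 (0->1):
Peg 0: []
Peg 1: [3]
Peg 2: [2, 1]

Answer: Peg 0: []
Peg 1: [3]
Peg 2: [2, 1]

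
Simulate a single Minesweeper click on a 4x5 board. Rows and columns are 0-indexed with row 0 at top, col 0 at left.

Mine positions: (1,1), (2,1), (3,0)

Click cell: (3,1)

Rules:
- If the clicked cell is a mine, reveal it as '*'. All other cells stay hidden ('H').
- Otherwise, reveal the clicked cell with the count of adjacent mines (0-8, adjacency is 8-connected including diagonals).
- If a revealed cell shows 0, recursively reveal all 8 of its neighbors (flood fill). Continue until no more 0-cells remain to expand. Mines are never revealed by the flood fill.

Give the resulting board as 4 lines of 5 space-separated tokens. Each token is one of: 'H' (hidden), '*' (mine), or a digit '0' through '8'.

H H H H H
H H H H H
H H H H H
H 2 H H H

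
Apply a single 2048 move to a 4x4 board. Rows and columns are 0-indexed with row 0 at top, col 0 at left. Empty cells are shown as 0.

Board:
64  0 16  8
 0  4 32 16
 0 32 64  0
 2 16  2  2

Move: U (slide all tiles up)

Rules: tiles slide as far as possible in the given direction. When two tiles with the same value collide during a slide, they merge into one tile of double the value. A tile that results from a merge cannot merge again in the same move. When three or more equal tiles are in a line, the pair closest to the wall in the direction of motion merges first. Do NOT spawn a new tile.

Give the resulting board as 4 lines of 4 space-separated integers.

Slide up:
col 0: [64, 0, 0, 2] -> [64, 2, 0, 0]
col 1: [0, 4, 32, 16] -> [4, 32, 16, 0]
col 2: [16, 32, 64, 2] -> [16, 32, 64, 2]
col 3: [8, 16, 0, 2] -> [8, 16, 2, 0]

Answer: 64  4 16  8
 2 32 32 16
 0 16 64  2
 0  0  2  0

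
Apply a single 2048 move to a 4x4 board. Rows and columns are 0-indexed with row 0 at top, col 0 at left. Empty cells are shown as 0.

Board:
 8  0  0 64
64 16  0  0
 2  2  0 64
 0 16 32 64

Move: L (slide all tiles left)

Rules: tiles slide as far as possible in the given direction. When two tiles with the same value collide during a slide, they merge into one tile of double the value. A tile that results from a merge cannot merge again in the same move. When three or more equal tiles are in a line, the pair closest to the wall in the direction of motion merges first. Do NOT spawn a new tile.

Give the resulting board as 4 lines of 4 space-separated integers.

Slide left:
row 0: [8, 0, 0, 64] -> [8, 64, 0, 0]
row 1: [64, 16, 0, 0] -> [64, 16, 0, 0]
row 2: [2, 2, 0, 64] -> [4, 64, 0, 0]
row 3: [0, 16, 32, 64] -> [16, 32, 64, 0]

Answer:  8 64  0  0
64 16  0  0
 4 64  0  0
16 32 64  0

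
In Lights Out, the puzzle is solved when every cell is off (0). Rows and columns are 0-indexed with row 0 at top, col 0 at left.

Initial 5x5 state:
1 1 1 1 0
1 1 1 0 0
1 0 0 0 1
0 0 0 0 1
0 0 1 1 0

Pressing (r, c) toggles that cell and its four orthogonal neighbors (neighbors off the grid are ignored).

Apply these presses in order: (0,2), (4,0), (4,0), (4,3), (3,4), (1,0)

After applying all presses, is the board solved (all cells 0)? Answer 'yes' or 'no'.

After press 1 at (0,2):
1 0 0 0 0
1 1 0 0 0
1 0 0 0 1
0 0 0 0 1
0 0 1 1 0

After press 2 at (4,0):
1 0 0 0 0
1 1 0 0 0
1 0 0 0 1
1 0 0 0 1
1 1 1 1 0

After press 3 at (4,0):
1 0 0 0 0
1 1 0 0 0
1 0 0 0 1
0 0 0 0 1
0 0 1 1 0

After press 4 at (4,3):
1 0 0 0 0
1 1 0 0 0
1 0 0 0 1
0 0 0 1 1
0 0 0 0 1

After press 5 at (3,4):
1 0 0 0 0
1 1 0 0 0
1 0 0 0 0
0 0 0 0 0
0 0 0 0 0

After press 6 at (1,0):
0 0 0 0 0
0 0 0 0 0
0 0 0 0 0
0 0 0 0 0
0 0 0 0 0

Lights still on: 0

Answer: yes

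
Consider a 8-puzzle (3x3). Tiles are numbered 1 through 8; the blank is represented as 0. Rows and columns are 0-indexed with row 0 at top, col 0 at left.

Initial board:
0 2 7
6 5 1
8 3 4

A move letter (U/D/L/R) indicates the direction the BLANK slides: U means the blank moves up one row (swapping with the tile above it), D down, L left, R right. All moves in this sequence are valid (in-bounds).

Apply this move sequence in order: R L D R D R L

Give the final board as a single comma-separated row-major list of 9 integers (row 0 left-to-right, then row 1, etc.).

After move 1 (R):
2 0 7
6 5 1
8 3 4

After move 2 (L):
0 2 7
6 5 1
8 3 4

After move 3 (D):
6 2 7
0 5 1
8 3 4

After move 4 (R):
6 2 7
5 0 1
8 3 4

After move 5 (D):
6 2 7
5 3 1
8 0 4

After move 6 (R):
6 2 7
5 3 1
8 4 0

After move 7 (L):
6 2 7
5 3 1
8 0 4

Answer: 6, 2, 7, 5, 3, 1, 8, 0, 4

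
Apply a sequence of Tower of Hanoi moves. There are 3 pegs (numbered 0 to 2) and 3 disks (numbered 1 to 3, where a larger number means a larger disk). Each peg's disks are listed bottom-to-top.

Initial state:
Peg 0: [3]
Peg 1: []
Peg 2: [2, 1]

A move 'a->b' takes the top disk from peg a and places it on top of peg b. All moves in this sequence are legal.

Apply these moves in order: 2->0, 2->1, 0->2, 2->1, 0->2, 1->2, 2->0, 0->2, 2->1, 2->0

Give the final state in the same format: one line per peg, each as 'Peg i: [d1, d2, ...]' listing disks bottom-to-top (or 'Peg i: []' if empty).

After move 1 (2->0):
Peg 0: [3, 1]
Peg 1: []
Peg 2: [2]

After move 2 (2->1):
Peg 0: [3, 1]
Peg 1: [2]
Peg 2: []

After move 3 (0->2):
Peg 0: [3]
Peg 1: [2]
Peg 2: [1]

After move 4 (2->1):
Peg 0: [3]
Peg 1: [2, 1]
Peg 2: []

After move 5 (0->2):
Peg 0: []
Peg 1: [2, 1]
Peg 2: [3]

After move 6 (1->2):
Peg 0: []
Peg 1: [2]
Peg 2: [3, 1]

After move 7 (2->0):
Peg 0: [1]
Peg 1: [2]
Peg 2: [3]

After move 8 (0->2):
Peg 0: []
Peg 1: [2]
Peg 2: [3, 1]

After move 9 (2->1):
Peg 0: []
Peg 1: [2, 1]
Peg 2: [3]

After move 10 (2->0):
Peg 0: [3]
Peg 1: [2, 1]
Peg 2: []

Answer: Peg 0: [3]
Peg 1: [2, 1]
Peg 2: []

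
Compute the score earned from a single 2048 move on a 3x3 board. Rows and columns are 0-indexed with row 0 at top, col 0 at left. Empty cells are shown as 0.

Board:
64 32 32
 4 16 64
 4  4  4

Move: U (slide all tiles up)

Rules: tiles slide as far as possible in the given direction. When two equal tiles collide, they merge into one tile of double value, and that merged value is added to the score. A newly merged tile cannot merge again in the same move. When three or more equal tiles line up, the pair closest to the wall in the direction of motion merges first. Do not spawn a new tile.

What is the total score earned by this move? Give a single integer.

Answer: 8

Derivation:
Slide up:
col 0: [64, 4, 4] -> [64, 8, 0]  score +8 (running 8)
col 1: [32, 16, 4] -> [32, 16, 4]  score +0 (running 8)
col 2: [32, 64, 4] -> [32, 64, 4]  score +0 (running 8)
Board after move:
64 32 32
 8 16 64
 0  4  4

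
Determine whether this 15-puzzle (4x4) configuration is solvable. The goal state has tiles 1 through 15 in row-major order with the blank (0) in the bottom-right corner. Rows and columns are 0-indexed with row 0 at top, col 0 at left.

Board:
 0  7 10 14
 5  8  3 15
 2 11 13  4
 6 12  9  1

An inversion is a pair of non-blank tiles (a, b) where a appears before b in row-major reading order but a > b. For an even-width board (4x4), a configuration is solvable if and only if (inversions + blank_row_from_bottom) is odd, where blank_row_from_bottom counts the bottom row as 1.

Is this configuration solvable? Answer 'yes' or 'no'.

Answer: yes

Derivation:
Inversions: 59
Blank is in row 0 (0-indexed from top), which is row 4 counting from the bottom (bottom = 1).
59 + 4 = 63, which is odd, so the puzzle is solvable.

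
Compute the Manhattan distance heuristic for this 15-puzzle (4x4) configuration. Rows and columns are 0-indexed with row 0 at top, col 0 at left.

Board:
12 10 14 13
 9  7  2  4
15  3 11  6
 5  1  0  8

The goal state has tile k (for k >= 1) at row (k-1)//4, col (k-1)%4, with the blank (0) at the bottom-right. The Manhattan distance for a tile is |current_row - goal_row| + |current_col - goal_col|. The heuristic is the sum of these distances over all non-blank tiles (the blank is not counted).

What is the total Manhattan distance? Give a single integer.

Tile 12: at (0,0), goal (2,3), distance |0-2|+|0-3| = 5
Tile 10: at (0,1), goal (2,1), distance |0-2|+|1-1| = 2
Tile 14: at (0,2), goal (3,1), distance |0-3|+|2-1| = 4
Tile 13: at (0,3), goal (3,0), distance |0-3|+|3-0| = 6
Tile 9: at (1,0), goal (2,0), distance |1-2|+|0-0| = 1
Tile 7: at (1,1), goal (1,2), distance |1-1|+|1-2| = 1
Tile 2: at (1,2), goal (0,1), distance |1-0|+|2-1| = 2
Tile 4: at (1,3), goal (0,3), distance |1-0|+|3-3| = 1
Tile 15: at (2,0), goal (3,2), distance |2-3|+|0-2| = 3
Tile 3: at (2,1), goal (0,2), distance |2-0|+|1-2| = 3
Tile 11: at (2,2), goal (2,2), distance |2-2|+|2-2| = 0
Tile 6: at (2,3), goal (1,1), distance |2-1|+|3-1| = 3
Tile 5: at (3,0), goal (1,0), distance |3-1|+|0-0| = 2
Tile 1: at (3,1), goal (0,0), distance |3-0|+|1-0| = 4
Tile 8: at (3,3), goal (1,3), distance |3-1|+|3-3| = 2
Sum: 5 + 2 + 4 + 6 + 1 + 1 + 2 + 1 + 3 + 3 + 0 + 3 + 2 + 4 + 2 = 39

Answer: 39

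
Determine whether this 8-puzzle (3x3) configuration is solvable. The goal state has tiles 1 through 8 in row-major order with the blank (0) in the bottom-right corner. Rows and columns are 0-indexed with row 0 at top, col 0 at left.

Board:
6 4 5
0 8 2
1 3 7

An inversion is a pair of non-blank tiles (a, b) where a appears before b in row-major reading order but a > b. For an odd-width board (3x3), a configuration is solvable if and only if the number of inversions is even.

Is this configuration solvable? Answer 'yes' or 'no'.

Answer: yes

Derivation:
Inversions (pairs i<j in row-major order where tile[i] > tile[j] > 0): 16
16 is even, so the puzzle is solvable.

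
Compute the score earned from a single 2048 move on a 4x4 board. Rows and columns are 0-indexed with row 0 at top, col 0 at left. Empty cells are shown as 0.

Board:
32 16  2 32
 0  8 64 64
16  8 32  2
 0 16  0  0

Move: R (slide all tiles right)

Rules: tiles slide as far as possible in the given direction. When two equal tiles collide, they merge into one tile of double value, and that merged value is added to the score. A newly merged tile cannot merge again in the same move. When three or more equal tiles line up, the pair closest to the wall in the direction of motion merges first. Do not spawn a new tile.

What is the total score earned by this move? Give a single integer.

Slide right:
row 0: [32, 16, 2, 32] -> [32, 16, 2, 32]  score +0 (running 0)
row 1: [0, 8, 64, 64] -> [0, 0, 8, 128]  score +128 (running 128)
row 2: [16, 8, 32, 2] -> [16, 8, 32, 2]  score +0 (running 128)
row 3: [0, 16, 0, 0] -> [0, 0, 0, 16]  score +0 (running 128)
Board after move:
 32  16   2  32
  0   0   8 128
 16   8  32   2
  0   0   0  16

Answer: 128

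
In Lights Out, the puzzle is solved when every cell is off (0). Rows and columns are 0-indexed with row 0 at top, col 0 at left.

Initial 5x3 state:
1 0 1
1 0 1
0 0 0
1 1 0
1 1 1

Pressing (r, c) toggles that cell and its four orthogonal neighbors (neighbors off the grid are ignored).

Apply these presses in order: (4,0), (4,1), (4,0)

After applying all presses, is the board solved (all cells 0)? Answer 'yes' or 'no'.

Answer: no

Derivation:
After press 1 at (4,0):
1 0 1
1 0 1
0 0 0
0 1 0
0 0 1

After press 2 at (4,1):
1 0 1
1 0 1
0 0 0
0 0 0
1 1 0

After press 3 at (4,0):
1 0 1
1 0 1
0 0 0
1 0 0
0 0 0

Lights still on: 5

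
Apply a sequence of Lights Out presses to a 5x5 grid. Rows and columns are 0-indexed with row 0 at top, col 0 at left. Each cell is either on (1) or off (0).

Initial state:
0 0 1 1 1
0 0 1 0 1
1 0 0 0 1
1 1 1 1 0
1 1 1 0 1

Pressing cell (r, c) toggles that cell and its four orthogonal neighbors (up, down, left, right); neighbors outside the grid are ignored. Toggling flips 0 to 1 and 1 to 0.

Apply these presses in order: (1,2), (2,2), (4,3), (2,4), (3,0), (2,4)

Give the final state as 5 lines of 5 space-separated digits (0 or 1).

After press 1 at (1,2):
0 0 0 1 1
0 1 0 1 1
1 0 1 0 1
1 1 1 1 0
1 1 1 0 1

After press 2 at (2,2):
0 0 0 1 1
0 1 1 1 1
1 1 0 1 1
1 1 0 1 0
1 1 1 0 1

After press 3 at (4,3):
0 0 0 1 1
0 1 1 1 1
1 1 0 1 1
1 1 0 0 0
1 1 0 1 0

After press 4 at (2,4):
0 0 0 1 1
0 1 1 1 0
1 1 0 0 0
1 1 0 0 1
1 1 0 1 0

After press 5 at (3,0):
0 0 0 1 1
0 1 1 1 0
0 1 0 0 0
0 0 0 0 1
0 1 0 1 0

After press 6 at (2,4):
0 0 0 1 1
0 1 1 1 1
0 1 0 1 1
0 0 0 0 0
0 1 0 1 0

Answer: 0 0 0 1 1
0 1 1 1 1
0 1 0 1 1
0 0 0 0 0
0 1 0 1 0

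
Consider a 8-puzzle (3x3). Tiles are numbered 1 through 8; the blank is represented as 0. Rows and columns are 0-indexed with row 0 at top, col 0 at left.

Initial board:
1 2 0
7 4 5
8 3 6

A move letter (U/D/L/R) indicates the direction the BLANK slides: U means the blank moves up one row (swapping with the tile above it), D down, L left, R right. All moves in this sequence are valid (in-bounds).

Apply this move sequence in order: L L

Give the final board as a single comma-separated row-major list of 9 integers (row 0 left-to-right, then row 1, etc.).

Answer: 0, 1, 2, 7, 4, 5, 8, 3, 6

Derivation:
After move 1 (L):
1 0 2
7 4 5
8 3 6

After move 2 (L):
0 1 2
7 4 5
8 3 6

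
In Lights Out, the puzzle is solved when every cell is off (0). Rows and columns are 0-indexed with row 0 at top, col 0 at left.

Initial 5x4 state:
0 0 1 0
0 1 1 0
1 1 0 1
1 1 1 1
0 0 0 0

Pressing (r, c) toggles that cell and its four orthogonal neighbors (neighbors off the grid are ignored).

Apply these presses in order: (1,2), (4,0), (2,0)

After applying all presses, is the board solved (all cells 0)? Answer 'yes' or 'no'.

Answer: no

Derivation:
After press 1 at (1,2):
0 0 0 0
0 0 0 1
1 1 1 1
1 1 1 1
0 0 0 0

After press 2 at (4,0):
0 0 0 0
0 0 0 1
1 1 1 1
0 1 1 1
1 1 0 0

After press 3 at (2,0):
0 0 0 0
1 0 0 1
0 0 1 1
1 1 1 1
1 1 0 0

Lights still on: 10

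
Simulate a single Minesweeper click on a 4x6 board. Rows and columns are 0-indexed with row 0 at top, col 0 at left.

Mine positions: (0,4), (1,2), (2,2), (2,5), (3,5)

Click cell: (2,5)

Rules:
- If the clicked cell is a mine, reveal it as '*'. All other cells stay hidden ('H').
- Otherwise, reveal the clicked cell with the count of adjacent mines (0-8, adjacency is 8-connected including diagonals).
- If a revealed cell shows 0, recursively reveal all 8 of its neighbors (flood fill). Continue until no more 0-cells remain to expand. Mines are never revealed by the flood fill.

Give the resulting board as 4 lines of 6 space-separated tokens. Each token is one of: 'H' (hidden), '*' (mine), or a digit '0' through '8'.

H H H H H H
H H H H H H
H H H H H *
H H H H H H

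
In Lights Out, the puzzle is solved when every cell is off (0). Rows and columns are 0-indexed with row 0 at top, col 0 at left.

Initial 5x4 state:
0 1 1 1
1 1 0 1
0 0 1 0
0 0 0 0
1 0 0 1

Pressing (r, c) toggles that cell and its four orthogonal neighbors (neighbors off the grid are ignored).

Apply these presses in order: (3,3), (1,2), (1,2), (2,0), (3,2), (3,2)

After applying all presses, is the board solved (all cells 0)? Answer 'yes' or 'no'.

Answer: no

Derivation:
After press 1 at (3,3):
0 1 1 1
1 1 0 1
0 0 1 1
0 0 1 1
1 0 0 0

After press 2 at (1,2):
0 1 0 1
1 0 1 0
0 0 0 1
0 0 1 1
1 0 0 0

After press 3 at (1,2):
0 1 1 1
1 1 0 1
0 0 1 1
0 0 1 1
1 0 0 0

After press 4 at (2,0):
0 1 1 1
0 1 0 1
1 1 1 1
1 0 1 1
1 0 0 0

After press 5 at (3,2):
0 1 1 1
0 1 0 1
1 1 0 1
1 1 0 0
1 0 1 0

After press 6 at (3,2):
0 1 1 1
0 1 0 1
1 1 1 1
1 0 1 1
1 0 0 0

Lights still on: 13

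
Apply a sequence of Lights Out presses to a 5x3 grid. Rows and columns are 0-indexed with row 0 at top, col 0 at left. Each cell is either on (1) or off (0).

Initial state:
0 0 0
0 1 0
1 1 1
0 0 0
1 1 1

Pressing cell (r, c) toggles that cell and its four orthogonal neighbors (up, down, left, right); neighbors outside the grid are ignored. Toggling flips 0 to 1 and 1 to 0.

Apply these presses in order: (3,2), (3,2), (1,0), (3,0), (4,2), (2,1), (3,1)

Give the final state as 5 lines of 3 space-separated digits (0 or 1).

Answer: 1 0 0
1 1 0
0 1 0
0 1 0
0 1 0

Derivation:
After press 1 at (3,2):
0 0 0
0 1 0
1 1 0
0 1 1
1 1 0

After press 2 at (3,2):
0 0 0
0 1 0
1 1 1
0 0 0
1 1 1

After press 3 at (1,0):
1 0 0
1 0 0
0 1 1
0 0 0
1 1 1

After press 4 at (3,0):
1 0 0
1 0 0
1 1 1
1 1 0
0 1 1

After press 5 at (4,2):
1 0 0
1 0 0
1 1 1
1 1 1
0 0 0

After press 6 at (2,1):
1 0 0
1 1 0
0 0 0
1 0 1
0 0 0

After press 7 at (3,1):
1 0 0
1 1 0
0 1 0
0 1 0
0 1 0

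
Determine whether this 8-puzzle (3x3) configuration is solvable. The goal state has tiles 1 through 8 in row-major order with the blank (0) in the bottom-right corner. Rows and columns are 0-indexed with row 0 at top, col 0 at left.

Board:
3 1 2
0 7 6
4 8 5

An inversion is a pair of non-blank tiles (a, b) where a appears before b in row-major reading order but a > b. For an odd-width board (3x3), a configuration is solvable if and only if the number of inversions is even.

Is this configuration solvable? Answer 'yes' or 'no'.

Answer: yes

Derivation:
Inversions (pairs i<j in row-major order where tile[i] > tile[j] > 0): 8
8 is even, so the puzzle is solvable.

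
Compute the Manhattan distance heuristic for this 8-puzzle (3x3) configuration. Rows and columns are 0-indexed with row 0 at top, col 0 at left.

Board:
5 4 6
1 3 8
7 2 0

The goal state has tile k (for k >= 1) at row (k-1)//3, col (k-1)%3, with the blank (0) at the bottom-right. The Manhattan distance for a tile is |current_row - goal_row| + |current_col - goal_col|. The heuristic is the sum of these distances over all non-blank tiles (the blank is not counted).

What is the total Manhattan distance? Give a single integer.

Answer: 12

Derivation:
Tile 5: at (0,0), goal (1,1), distance |0-1|+|0-1| = 2
Tile 4: at (0,1), goal (1,0), distance |0-1|+|1-0| = 2
Tile 6: at (0,2), goal (1,2), distance |0-1|+|2-2| = 1
Tile 1: at (1,0), goal (0,0), distance |1-0|+|0-0| = 1
Tile 3: at (1,1), goal (0,2), distance |1-0|+|1-2| = 2
Tile 8: at (1,2), goal (2,1), distance |1-2|+|2-1| = 2
Tile 7: at (2,0), goal (2,0), distance |2-2|+|0-0| = 0
Tile 2: at (2,1), goal (0,1), distance |2-0|+|1-1| = 2
Sum: 2 + 2 + 1 + 1 + 2 + 2 + 0 + 2 = 12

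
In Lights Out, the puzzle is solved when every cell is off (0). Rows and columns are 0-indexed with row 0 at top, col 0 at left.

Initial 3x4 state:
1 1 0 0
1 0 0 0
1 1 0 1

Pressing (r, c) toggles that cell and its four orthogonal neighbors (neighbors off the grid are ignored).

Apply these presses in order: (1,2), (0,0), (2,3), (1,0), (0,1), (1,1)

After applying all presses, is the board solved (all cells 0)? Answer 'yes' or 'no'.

Answer: yes

Derivation:
After press 1 at (1,2):
1 1 1 0
1 1 1 1
1 1 1 1

After press 2 at (0,0):
0 0 1 0
0 1 1 1
1 1 1 1

After press 3 at (2,3):
0 0 1 0
0 1 1 0
1 1 0 0

After press 4 at (1,0):
1 0 1 0
1 0 1 0
0 1 0 0

After press 5 at (0,1):
0 1 0 0
1 1 1 0
0 1 0 0

After press 6 at (1,1):
0 0 0 0
0 0 0 0
0 0 0 0

Lights still on: 0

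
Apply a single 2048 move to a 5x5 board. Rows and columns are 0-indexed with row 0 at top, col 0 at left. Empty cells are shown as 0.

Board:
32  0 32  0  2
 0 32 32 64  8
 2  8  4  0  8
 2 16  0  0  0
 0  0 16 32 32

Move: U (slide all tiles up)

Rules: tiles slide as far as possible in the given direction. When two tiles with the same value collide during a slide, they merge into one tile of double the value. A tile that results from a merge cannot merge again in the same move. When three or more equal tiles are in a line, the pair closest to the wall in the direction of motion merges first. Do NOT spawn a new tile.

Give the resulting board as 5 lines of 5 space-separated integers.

Slide up:
col 0: [32, 0, 2, 2, 0] -> [32, 4, 0, 0, 0]
col 1: [0, 32, 8, 16, 0] -> [32, 8, 16, 0, 0]
col 2: [32, 32, 4, 0, 16] -> [64, 4, 16, 0, 0]
col 3: [0, 64, 0, 0, 32] -> [64, 32, 0, 0, 0]
col 4: [2, 8, 8, 0, 32] -> [2, 16, 32, 0, 0]

Answer: 32 32 64 64  2
 4  8  4 32 16
 0 16 16  0 32
 0  0  0  0  0
 0  0  0  0  0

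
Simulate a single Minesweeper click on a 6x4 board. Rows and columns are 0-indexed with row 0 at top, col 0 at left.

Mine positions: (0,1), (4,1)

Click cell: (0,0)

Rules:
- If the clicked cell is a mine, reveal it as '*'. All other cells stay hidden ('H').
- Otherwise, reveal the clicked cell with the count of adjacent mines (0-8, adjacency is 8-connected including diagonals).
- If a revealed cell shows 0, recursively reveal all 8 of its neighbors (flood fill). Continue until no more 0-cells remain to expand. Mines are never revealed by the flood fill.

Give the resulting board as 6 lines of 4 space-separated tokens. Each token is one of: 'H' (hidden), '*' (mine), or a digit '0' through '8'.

1 H H H
H H H H
H H H H
H H H H
H H H H
H H H H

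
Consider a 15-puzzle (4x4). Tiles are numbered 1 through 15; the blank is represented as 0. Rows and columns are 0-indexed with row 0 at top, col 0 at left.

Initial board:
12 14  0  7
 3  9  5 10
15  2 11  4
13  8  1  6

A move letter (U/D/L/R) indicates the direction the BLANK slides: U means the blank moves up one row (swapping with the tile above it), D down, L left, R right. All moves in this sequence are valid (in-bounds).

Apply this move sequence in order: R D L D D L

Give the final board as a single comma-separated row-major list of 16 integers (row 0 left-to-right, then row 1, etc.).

After move 1 (R):
12 14  7  0
 3  9  5 10
15  2 11  4
13  8  1  6

After move 2 (D):
12 14  7 10
 3  9  5  0
15  2 11  4
13  8  1  6

After move 3 (L):
12 14  7 10
 3  9  0  5
15  2 11  4
13  8  1  6

After move 4 (D):
12 14  7 10
 3  9 11  5
15  2  0  4
13  8  1  6

After move 5 (D):
12 14  7 10
 3  9 11  5
15  2  1  4
13  8  0  6

After move 6 (L):
12 14  7 10
 3  9 11  5
15  2  1  4
13  0  8  6

Answer: 12, 14, 7, 10, 3, 9, 11, 5, 15, 2, 1, 4, 13, 0, 8, 6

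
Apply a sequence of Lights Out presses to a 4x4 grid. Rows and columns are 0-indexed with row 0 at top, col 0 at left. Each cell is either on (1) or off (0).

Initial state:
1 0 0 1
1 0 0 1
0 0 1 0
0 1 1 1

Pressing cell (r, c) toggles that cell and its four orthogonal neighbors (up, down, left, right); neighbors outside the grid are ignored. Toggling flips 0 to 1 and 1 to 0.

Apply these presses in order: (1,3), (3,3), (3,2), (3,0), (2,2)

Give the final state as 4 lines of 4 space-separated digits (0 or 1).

After press 1 at (1,3):
1 0 0 0
1 0 1 0
0 0 1 1
0 1 1 1

After press 2 at (3,3):
1 0 0 0
1 0 1 0
0 0 1 0
0 1 0 0

After press 3 at (3,2):
1 0 0 0
1 0 1 0
0 0 0 0
0 0 1 1

After press 4 at (3,0):
1 0 0 0
1 0 1 0
1 0 0 0
1 1 1 1

After press 5 at (2,2):
1 0 0 0
1 0 0 0
1 1 1 1
1 1 0 1

Answer: 1 0 0 0
1 0 0 0
1 1 1 1
1 1 0 1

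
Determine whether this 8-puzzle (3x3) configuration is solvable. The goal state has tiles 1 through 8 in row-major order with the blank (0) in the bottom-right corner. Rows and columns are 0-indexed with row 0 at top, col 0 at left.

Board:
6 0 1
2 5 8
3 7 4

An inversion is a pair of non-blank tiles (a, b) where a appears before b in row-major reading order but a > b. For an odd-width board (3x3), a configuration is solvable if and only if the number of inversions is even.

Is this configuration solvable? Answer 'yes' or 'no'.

Inversions (pairs i<j in row-major order where tile[i] > tile[j] > 0): 11
11 is odd, so the puzzle is not solvable.

Answer: no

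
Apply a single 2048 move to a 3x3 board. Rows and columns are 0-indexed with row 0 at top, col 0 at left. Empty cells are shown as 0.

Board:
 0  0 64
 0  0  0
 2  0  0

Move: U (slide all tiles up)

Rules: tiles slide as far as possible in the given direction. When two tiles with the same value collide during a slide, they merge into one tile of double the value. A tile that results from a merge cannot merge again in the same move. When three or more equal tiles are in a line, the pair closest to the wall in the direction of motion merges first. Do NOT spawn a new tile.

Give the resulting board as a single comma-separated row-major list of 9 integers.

Slide up:
col 0: [0, 0, 2] -> [2, 0, 0]
col 1: [0, 0, 0] -> [0, 0, 0]
col 2: [64, 0, 0] -> [64, 0, 0]

Answer: 2, 0, 64, 0, 0, 0, 0, 0, 0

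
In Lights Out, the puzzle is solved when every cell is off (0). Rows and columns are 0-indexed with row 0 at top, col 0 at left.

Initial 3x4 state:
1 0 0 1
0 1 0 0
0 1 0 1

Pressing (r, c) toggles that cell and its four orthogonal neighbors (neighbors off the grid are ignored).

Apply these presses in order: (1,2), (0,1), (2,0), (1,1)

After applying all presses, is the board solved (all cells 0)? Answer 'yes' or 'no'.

Answer: no

Derivation:
After press 1 at (1,2):
1 0 1 1
0 0 1 1
0 1 1 1

After press 2 at (0,1):
0 1 0 1
0 1 1 1
0 1 1 1

After press 3 at (2,0):
0 1 0 1
1 1 1 1
1 0 1 1

After press 4 at (1,1):
0 0 0 1
0 0 0 1
1 1 1 1

Lights still on: 6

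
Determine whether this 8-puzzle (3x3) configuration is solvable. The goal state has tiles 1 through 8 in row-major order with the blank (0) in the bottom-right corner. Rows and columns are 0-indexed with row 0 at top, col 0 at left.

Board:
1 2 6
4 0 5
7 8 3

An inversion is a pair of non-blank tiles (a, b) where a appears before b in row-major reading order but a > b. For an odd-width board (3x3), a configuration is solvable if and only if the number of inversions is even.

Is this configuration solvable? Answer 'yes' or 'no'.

Answer: no

Derivation:
Inversions (pairs i<j in row-major order where tile[i] > tile[j] > 0): 7
7 is odd, so the puzzle is not solvable.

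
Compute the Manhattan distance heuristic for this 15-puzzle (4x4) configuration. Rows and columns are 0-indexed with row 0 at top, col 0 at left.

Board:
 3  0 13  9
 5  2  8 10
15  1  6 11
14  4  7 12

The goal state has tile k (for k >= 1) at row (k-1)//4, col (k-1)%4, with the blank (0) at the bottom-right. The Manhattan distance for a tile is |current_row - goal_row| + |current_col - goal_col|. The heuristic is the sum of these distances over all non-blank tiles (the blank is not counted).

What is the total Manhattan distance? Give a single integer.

Answer: 35

Derivation:
Tile 3: at (0,0), goal (0,2), distance |0-0|+|0-2| = 2
Tile 13: at (0,2), goal (3,0), distance |0-3|+|2-0| = 5
Tile 9: at (0,3), goal (2,0), distance |0-2|+|3-0| = 5
Tile 5: at (1,0), goal (1,0), distance |1-1|+|0-0| = 0
Tile 2: at (1,1), goal (0,1), distance |1-0|+|1-1| = 1
Tile 8: at (1,2), goal (1,3), distance |1-1|+|2-3| = 1
Tile 10: at (1,3), goal (2,1), distance |1-2|+|3-1| = 3
Tile 15: at (2,0), goal (3,2), distance |2-3|+|0-2| = 3
Tile 1: at (2,1), goal (0,0), distance |2-0|+|1-0| = 3
Tile 6: at (2,2), goal (1,1), distance |2-1|+|2-1| = 2
Tile 11: at (2,3), goal (2,2), distance |2-2|+|3-2| = 1
Tile 14: at (3,0), goal (3,1), distance |3-3|+|0-1| = 1
Tile 4: at (3,1), goal (0,3), distance |3-0|+|1-3| = 5
Tile 7: at (3,2), goal (1,2), distance |3-1|+|2-2| = 2
Tile 12: at (3,3), goal (2,3), distance |3-2|+|3-3| = 1
Sum: 2 + 5 + 5 + 0 + 1 + 1 + 3 + 3 + 3 + 2 + 1 + 1 + 5 + 2 + 1 = 35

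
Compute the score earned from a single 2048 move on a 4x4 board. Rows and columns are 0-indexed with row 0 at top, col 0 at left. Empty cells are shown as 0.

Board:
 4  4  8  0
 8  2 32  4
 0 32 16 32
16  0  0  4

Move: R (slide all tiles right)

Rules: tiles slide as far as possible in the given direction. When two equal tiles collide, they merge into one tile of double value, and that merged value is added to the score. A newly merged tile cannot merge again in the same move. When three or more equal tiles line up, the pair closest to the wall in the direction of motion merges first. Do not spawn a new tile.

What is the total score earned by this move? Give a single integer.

Answer: 8

Derivation:
Slide right:
row 0: [4, 4, 8, 0] -> [0, 0, 8, 8]  score +8 (running 8)
row 1: [8, 2, 32, 4] -> [8, 2, 32, 4]  score +0 (running 8)
row 2: [0, 32, 16, 32] -> [0, 32, 16, 32]  score +0 (running 8)
row 3: [16, 0, 0, 4] -> [0, 0, 16, 4]  score +0 (running 8)
Board after move:
 0  0  8  8
 8  2 32  4
 0 32 16 32
 0  0 16  4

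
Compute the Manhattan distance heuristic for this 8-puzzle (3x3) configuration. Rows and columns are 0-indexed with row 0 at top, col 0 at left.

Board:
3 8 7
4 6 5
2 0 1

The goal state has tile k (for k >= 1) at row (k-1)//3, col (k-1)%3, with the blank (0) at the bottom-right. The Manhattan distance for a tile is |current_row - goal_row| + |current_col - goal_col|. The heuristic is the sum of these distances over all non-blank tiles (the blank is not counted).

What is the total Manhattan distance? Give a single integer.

Answer: 17

Derivation:
Tile 3: at (0,0), goal (0,2), distance |0-0|+|0-2| = 2
Tile 8: at (0,1), goal (2,1), distance |0-2|+|1-1| = 2
Tile 7: at (0,2), goal (2,0), distance |0-2|+|2-0| = 4
Tile 4: at (1,0), goal (1,0), distance |1-1|+|0-0| = 0
Tile 6: at (1,1), goal (1,2), distance |1-1|+|1-2| = 1
Tile 5: at (1,2), goal (1,1), distance |1-1|+|2-1| = 1
Tile 2: at (2,0), goal (0,1), distance |2-0|+|0-1| = 3
Tile 1: at (2,2), goal (0,0), distance |2-0|+|2-0| = 4
Sum: 2 + 2 + 4 + 0 + 1 + 1 + 3 + 4 = 17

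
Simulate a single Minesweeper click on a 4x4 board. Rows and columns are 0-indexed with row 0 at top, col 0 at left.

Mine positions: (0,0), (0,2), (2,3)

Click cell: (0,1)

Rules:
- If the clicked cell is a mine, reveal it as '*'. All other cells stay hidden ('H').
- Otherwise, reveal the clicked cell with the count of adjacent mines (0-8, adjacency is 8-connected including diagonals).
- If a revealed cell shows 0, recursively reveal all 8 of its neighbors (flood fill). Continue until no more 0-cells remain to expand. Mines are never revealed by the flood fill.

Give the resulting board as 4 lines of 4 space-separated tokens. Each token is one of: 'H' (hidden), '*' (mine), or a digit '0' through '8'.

H 2 H H
H H H H
H H H H
H H H H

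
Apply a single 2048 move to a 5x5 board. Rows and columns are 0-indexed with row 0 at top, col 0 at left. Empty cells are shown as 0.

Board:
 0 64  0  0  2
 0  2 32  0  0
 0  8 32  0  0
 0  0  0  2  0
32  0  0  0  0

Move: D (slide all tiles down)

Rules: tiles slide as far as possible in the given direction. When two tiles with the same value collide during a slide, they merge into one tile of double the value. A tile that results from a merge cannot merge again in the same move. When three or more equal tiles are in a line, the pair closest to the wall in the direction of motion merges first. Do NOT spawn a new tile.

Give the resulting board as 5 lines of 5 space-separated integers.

Answer:  0  0  0  0  0
 0  0  0  0  0
 0 64  0  0  0
 0  2  0  0  0
32  8 64  2  2

Derivation:
Slide down:
col 0: [0, 0, 0, 0, 32] -> [0, 0, 0, 0, 32]
col 1: [64, 2, 8, 0, 0] -> [0, 0, 64, 2, 8]
col 2: [0, 32, 32, 0, 0] -> [0, 0, 0, 0, 64]
col 3: [0, 0, 0, 2, 0] -> [0, 0, 0, 0, 2]
col 4: [2, 0, 0, 0, 0] -> [0, 0, 0, 0, 2]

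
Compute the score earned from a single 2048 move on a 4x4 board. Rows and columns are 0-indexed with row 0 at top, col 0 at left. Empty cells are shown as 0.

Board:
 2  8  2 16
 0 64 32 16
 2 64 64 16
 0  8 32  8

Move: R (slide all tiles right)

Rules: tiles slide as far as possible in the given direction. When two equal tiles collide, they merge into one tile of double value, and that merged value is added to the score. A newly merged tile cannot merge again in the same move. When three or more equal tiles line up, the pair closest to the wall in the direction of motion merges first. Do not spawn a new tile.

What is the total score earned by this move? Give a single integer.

Slide right:
row 0: [2, 8, 2, 16] -> [2, 8, 2, 16]  score +0 (running 0)
row 1: [0, 64, 32, 16] -> [0, 64, 32, 16]  score +0 (running 0)
row 2: [2, 64, 64, 16] -> [0, 2, 128, 16]  score +128 (running 128)
row 3: [0, 8, 32, 8] -> [0, 8, 32, 8]  score +0 (running 128)
Board after move:
  2   8   2  16
  0  64  32  16
  0   2 128  16
  0   8  32   8

Answer: 128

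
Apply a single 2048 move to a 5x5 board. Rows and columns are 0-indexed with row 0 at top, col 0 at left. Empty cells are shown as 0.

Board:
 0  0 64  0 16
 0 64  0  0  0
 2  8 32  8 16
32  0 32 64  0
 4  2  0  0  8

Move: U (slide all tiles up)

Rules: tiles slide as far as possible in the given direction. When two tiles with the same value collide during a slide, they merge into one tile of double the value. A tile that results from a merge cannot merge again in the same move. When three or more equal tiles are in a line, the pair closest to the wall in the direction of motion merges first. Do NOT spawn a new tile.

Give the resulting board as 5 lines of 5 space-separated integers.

Slide up:
col 0: [0, 0, 2, 32, 4] -> [2, 32, 4, 0, 0]
col 1: [0, 64, 8, 0, 2] -> [64, 8, 2, 0, 0]
col 2: [64, 0, 32, 32, 0] -> [64, 64, 0, 0, 0]
col 3: [0, 0, 8, 64, 0] -> [8, 64, 0, 0, 0]
col 4: [16, 0, 16, 0, 8] -> [32, 8, 0, 0, 0]

Answer:  2 64 64  8 32
32  8 64 64  8
 4  2  0  0  0
 0  0  0  0  0
 0  0  0  0  0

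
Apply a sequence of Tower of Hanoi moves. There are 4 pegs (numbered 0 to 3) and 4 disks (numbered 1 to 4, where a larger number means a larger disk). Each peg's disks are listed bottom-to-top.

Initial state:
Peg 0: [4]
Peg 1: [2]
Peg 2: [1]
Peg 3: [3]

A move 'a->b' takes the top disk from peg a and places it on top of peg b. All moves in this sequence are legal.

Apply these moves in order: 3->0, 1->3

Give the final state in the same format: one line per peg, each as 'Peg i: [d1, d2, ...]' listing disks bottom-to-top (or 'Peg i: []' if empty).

After move 1 (3->0):
Peg 0: [4, 3]
Peg 1: [2]
Peg 2: [1]
Peg 3: []

After move 2 (1->3):
Peg 0: [4, 3]
Peg 1: []
Peg 2: [1]
Peg 3: [2]

Answer: Peg 0: [4, 3]
Peg 1: []
Peg 2: [1]
Peg 3: [2]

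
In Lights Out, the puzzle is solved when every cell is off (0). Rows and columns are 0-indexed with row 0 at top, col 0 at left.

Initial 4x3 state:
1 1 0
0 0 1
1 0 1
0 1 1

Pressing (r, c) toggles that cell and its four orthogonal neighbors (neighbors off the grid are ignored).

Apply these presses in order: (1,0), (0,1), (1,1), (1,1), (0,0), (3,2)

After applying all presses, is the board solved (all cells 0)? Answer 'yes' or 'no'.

Answer: no

Derivation:
After press 1 at (1,0):
0 1 0
1 1 1
0 0 1
0 1 1

After press 2 at (0,1):
1 0 1
1 0 1
0 0 1
0 1 1

After press 3 at (1,1):
1 1 1
0 1 0
0 1 1
0 1 1

After press 4 at (1,1):
1 0 1
1 0 1
0 0 1
0 1 1

After press 5 at (0,0):
0 1 1
0 0 1
0 0 1
0 1 1

After press 6 at (3,2):
0 1 1
0 0 1
0 0 0
0 0 0

Lights still on: 3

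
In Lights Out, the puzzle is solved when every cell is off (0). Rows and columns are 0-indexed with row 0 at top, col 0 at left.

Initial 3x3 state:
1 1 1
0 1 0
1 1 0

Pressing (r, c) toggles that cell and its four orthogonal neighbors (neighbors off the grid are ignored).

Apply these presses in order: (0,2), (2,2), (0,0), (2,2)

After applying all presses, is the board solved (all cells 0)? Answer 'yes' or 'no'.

After press 1 at (0,2):
1 0 0
0 1 1
1 1 0

After press 2 at (2,2):
1 0 0
0 1 0
1 0 1

After press 3 at (0,0):
0 1 0
1 1 0
1 0 1

After press 4 at (2,2):
0 1 0
1 1 1
1 1 0

Lights still on: 6

Answer: no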